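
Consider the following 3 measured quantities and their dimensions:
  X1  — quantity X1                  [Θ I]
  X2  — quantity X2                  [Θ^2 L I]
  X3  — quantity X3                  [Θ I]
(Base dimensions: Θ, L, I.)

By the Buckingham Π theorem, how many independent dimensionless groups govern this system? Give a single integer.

Dimensional matrix (Θ×L×I by X1×X2×X3):
  Θ: [ 1  2  1]
  L: [ 0  1  0]
  I: [ 1  1  1]
Row reduction gives pivot columns X1,X2; rank = 2
3 vars − rank 2 = 1 Π group

1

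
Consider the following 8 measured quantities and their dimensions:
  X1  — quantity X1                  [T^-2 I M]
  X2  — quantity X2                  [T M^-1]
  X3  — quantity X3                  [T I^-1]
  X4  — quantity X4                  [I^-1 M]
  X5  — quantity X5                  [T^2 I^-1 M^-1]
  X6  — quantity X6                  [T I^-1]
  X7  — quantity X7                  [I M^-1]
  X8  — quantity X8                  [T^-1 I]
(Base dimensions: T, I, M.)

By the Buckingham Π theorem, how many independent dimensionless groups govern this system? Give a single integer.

Write exponents as rows T,I,M / cols X1,X2,X3,X4,X5,X6,X7,X8:
  T: [-2  1  1  0  2  1  0 -1]
  I: [ 1  0 -1 -1 -1 -1  1  1]
  M: [ 1 -1  0  1 -1  0 -1  0]
Echelon form has 2 nonzero rows (pivots: X1,X2)
n=8, r=2 ⇒ 6 dimensionless groups

6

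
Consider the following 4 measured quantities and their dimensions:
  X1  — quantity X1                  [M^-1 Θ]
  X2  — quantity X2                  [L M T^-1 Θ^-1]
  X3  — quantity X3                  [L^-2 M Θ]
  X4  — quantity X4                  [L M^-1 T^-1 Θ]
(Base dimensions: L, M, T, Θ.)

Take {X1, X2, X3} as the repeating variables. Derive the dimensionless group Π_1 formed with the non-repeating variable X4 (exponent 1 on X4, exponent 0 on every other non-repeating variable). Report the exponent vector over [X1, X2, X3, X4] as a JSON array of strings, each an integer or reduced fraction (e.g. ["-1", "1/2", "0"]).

Dimensional matrix (L×M×T×Θ by X1×X2×X3×X4):
  L: [ 0  1 -2  1]
  M: [-1  1  1 -1]
  T: [ 0 -1  0 -1]
  Θ: [ 1 -1  1  1]
RREF → pivots at {X1,X2,X3} ⇒ r = 3
Pivot set = {X1,X2,X3}, free = {X4}
RREF:
  r0: [   1    0    0    2]
  r1: [   0    1    0    1]
  r2: [   0    0    1    0]
  r3: [   0    0    0    0]
Fix exponent of X4 at 1; solve each RREF row for its pivot's exponent:
  r0: exp(X1) + (2)·1 = 0 ⇒ exp(X1) = -2
  r1: exp(X2) + (1)·1 = 0 ⇒ exp(X2) = -1
  r2: exp(X3) + (0)·1 = 0 ⇒ exp(X3) = 0
Π_1 = X1^-2 · X2^-1 · X4

["-2", "-1", "0", "1"]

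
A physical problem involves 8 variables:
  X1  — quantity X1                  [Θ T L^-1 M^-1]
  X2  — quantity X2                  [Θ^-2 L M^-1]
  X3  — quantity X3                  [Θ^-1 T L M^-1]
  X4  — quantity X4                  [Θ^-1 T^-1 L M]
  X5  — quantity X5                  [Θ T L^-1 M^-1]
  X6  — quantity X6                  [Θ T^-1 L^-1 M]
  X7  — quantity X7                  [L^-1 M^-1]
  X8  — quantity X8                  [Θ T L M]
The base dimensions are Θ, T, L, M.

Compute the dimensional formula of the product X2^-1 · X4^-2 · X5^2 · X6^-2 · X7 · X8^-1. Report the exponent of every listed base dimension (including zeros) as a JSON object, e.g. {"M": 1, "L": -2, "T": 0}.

Write exponents as rows Θ,T,L,M / cols X1,X2,X3,X4,X5,X6,X7,X8:
  Θ: [ 1 -2 -1 -1  1  1  0  1]
  T: [ 1  0  1 -1  1 -1  0  1]
  L: [-1  1  1  1 -1 -1 -1  1]
  M: [-1 -1 -1  1 -1  1 -1  1]
  [Θ]: (-1)·-2+(-2)·-1+(2)·1+(-2)·1+(1)·0+(-1)·1 = 3
  [T]: (-1)·0+(-2)·-1+(2)·1+(-2)·-1+(1)·0+(-1)·1 = 5
  [L]: (-1)·1+(-2)·1+(2)·-1+(-2)·-1+(1)·-1+(-1)·1 = -5
  [M]: (-1)·-1+(-2)·1+(2)·-1+(-2)·1+(1)·-1+(-1)·1 = -7
⇒ Θ^3 T^5 L^-5 M^-7

{"Θ": 3, "T": 5, "L": -5, "M": -7}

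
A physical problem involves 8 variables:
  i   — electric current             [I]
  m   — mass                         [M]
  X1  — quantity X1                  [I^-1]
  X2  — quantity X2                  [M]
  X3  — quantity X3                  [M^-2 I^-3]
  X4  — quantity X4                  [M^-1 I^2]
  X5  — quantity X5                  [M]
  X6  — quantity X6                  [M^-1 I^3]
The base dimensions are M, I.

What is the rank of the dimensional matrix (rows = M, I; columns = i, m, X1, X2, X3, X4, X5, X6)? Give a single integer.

2

Exponent matrix [M,I] × [i,m,X1,X2,X3,X4,X5,X6]:
  M: [ 0  1  0  1 -2 -1  1 -1]
  I: [ 1  0 -1  0 -3  2  0  3]
RREF → pivots at {i,m} ⇒ r = 2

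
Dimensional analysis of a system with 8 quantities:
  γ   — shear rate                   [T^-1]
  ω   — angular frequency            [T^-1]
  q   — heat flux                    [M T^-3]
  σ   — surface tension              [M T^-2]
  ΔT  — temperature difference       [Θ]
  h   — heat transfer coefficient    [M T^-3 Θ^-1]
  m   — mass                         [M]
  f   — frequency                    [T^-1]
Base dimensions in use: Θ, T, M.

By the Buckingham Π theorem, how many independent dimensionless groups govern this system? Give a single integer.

Dimensional matrix (Θ×T×M by γ×ω×q×σ×ΔT×h×m×f):
  Θ: [ 0  0  0  0  1 -1  0  0]
  T: [-1 -1 -3 -2  0 -3  0 -1]
  M: [ 0  0  1  1  0  1  1  0]
RREF → pivots at {γ,q,ΔT} ⇒ r = 3
n=8, r=3 ⇒ 5 dimensionless groups

5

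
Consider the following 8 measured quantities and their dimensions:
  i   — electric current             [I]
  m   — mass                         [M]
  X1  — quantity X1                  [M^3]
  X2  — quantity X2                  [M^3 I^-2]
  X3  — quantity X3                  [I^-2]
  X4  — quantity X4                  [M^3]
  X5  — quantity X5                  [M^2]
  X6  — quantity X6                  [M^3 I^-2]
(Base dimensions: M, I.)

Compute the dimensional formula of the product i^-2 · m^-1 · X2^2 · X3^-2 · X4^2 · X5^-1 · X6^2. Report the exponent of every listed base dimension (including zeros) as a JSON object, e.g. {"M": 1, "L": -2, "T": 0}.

{"M": 15, "I": -6}

Dimensional matrix (M×I by i×m×X1×X2×X3×X4×X5×X6):
  M: [ 0  1  3  3  0  3  2  3]
  I: [ 1  0  0 -2 -2  0  0 -2]
  [M]: (-2)·0+(-1)·1+(2)·3+(-2)·0+(2)·3+(-1)·2+(2)·3 = 15
  [I]: (-2)·1+(-1)·0+(2)·-2+(-2)·-2+(2)·0+(-1)·0+(2)·-2 = -6
⇒ M^15 I^-6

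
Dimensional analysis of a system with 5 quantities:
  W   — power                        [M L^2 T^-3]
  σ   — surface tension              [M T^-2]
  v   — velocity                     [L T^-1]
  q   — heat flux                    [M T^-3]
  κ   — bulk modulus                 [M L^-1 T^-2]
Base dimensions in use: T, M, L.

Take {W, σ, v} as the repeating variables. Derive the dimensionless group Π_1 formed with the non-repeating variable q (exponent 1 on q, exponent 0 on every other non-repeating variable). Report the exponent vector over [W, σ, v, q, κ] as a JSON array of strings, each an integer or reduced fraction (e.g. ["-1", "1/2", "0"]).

Write exponents as rows T,M,L / cols W,σ,v,q,κ:
  T: [-3 -2 -1 -3 -2]
  M: [ 1  1  0  1  1]
  L: [ 2  0  1  0 -1]
Echelon form has 3 nonzero rows (pivots: W,σ,v)
Repeat: W,σ,v; free: q,κ
RREF:
  r0: [   1    0    0   -1   -1]
  r1: [   0    1    0    2    2]
  r2: [   0    0    1    2    1]
Fix exponent of q at 1, κ at 0; solve each RREF row for its pivot's exponent:
  r0: exp(W) + (-1)·1 = 0 ⇒ exp(W) = 1
  r1: exp(σ) + (2)·1 = 0 ⇒ exp(σ) = -2
  r2: exp(v) + (2)·1 = 0 ⇒ exp(v) = -2
Π_1 = W · σ^-2 · v^-2 · q

["1", "-2", "-2", "1", "0"]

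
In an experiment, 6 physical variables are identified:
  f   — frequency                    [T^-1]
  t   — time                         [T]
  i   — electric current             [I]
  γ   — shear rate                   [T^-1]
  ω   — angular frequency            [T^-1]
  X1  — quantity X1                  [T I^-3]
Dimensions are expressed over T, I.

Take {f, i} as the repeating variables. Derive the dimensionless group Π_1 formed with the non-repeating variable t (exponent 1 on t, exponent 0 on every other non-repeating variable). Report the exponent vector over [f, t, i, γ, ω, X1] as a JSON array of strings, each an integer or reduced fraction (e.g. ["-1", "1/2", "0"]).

["1", "1", "0", "0", "0", "0"]

Write exponents as rows T,I / cols f,t,i,γ,ω,X1:
  T: [-1  1  0 -1 -1  1]
  I: [ 0  0  1  0  0 -3]
RREF → pivots at {f,i} ⇒ r = 2
Pivot set = {f,i}, free = {t,γ,ω,X1}
RREF:
  r0: [   1   -1    0    1    1   -1]
  r1: [   0    0    1    0    0   -3]
Fix exponent of t at 1, γ at 0, ω at 0, X1 at 0; solve each RREF row for its pivot's exponent:
  r0: exp(f) + (-1)·1 = 0 ⇒ exp(f) = 1
  r1: exp(i) + (0)·1 = 0 ⇒ exp(i) = 0
Π_1 = f · t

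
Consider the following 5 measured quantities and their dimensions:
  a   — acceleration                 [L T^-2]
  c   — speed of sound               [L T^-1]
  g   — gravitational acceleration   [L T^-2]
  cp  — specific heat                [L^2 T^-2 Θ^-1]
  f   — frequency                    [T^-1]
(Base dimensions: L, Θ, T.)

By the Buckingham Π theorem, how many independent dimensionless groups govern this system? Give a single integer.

2

Exponent matrix [L,Θ,T] × [a,c,g,cp,f]:
  L: [ 1  1  1  2  0]
  Θ: [ 0  0  0 -1  0]
  T: [-2 -1 -2 -2 -1]
RREF → pivots at {a,c,cp} ⇒ r = 3
Π count = n − r = 5 − 3 = 2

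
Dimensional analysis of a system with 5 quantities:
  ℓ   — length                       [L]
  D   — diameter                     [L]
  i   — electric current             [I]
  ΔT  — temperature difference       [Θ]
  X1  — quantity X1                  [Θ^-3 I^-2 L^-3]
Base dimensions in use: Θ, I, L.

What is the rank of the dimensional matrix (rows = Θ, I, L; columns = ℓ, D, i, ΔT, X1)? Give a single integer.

3

Write exponents as rows Θ,I,L / cols ℓ,D,i,ΔT,X1:
  Θ: [ 0  0  0  1 -3]
  I: [ 0  0  1  0 -2]
  L: [ 1  1  0  0 -3]
RREF → pivots at {ℓ,i,ΔT} ⇒ r = 3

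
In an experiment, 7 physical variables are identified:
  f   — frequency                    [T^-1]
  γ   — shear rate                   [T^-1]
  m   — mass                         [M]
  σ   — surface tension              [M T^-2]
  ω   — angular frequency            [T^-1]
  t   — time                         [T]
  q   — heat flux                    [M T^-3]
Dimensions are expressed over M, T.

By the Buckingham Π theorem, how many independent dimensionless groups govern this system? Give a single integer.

5

Dimensional matrix (M×T by f×γ×m×σ×ω×t×q):
  M: [ 0  0  1  1  0  0  1]
  T: [-1 -1  0 -2 -1  1 -3]
Echelon form has 2 nonzero rows (pivots: f,m)
Π count = n − r = 7 − 2 = 5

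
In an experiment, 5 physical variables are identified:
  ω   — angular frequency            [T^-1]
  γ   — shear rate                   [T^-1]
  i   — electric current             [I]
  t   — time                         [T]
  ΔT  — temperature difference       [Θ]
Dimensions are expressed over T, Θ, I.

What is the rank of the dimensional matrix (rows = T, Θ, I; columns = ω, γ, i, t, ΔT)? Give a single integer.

Write exponents as rows T,Θ,I / cols ω,γ,i,t,ΔT:
  T: [-1 -1  0  1  0]
  Θ: [ 0  0  0  0  1]
  I: [ 0  0  1  0  0]
RREF → pivots at {ω,i,ΔT} ⇒ r = 3

3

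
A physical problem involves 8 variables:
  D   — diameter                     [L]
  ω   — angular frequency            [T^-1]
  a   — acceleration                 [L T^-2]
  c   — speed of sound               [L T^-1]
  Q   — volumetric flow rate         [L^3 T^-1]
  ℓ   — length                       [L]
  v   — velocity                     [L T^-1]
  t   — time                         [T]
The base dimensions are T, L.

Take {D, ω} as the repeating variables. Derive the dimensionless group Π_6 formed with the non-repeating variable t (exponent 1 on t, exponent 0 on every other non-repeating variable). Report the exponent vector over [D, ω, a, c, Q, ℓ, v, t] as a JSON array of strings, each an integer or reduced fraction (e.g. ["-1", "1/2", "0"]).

Dimensional matrix (T×L by D×ω×a×c×Q×ℓ×v×t):
  T: [ 0 -1 -2 -1 -1  0 -1  1]
  L: [ 1  0  1  1  3  1  1  0]
Echelon form has 2 nonzero rows (pivots: D,ω)
Repeat: D,ω; free: a,c,Q,ℓ,v,t
RREF:
  r0: [   1    0    1    1    3    1    1    0]
  r1: [   0    1    2    1    1    0    1   -1]
Fix exponent of t at 1, a at 0, c at 0, Q at 0, ℓ at 0, v at 0; solve each RREF row for its pivot's exponent:
  r0: exp(D) + (0)·1 = 0 ⇒ exp(D) = 0
  r1: exp(ω) + (-1)·1 = 0 ⇒ exp(ω) = 1
Π_6 = ω · t

["0", "1", "0", "0", "0", "0", "0", "1"]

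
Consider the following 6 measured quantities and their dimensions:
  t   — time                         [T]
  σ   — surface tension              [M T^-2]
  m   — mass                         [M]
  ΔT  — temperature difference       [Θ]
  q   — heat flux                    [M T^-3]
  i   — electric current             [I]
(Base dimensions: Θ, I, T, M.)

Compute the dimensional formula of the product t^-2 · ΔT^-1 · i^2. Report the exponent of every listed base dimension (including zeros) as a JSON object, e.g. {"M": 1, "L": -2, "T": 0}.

{"Θ": -1, "I": 2, "T": -2, "M": 0}

Exponent matrix [Θ,I,T,M] × [t,σ,m,ΔT,q,i]:
  Θ: [ 0  0  0  1  0  0]
  I: [ 0  0  0  0  0  1]
  T: [ 1 -2  0  0 -3  0]
  M: [ 0  1  1  0  1  0]
  [Θ]: (-2)·0+(-1)·1+(2)·0 = -1
  [I]: (-2)·0+(-1)·0+(2)·1 = 2
  [T]: (-2)·1+(-1)·0+(2)·0 = -2
  [M]: (-2)·0+(-1)·0+(2)·0 = 0
⇒ Θ^-1 I^2 T^-2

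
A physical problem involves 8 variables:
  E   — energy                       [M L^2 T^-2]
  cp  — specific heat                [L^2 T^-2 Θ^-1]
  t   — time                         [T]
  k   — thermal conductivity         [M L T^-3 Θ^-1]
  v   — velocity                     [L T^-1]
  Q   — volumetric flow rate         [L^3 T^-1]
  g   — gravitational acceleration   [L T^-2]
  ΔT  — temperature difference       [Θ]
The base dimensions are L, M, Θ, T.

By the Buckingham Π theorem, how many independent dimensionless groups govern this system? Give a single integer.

4

Write exponents as rows L,M,Θ,T / cols E,cp,t,k,v,Q,g,ΔT:
  L: [ 2  2  0  1  1  3  1  0]
  M: [ 1  0  0  1  0  0  0  0]
  Θ: [ 0 -1  0 -1  0  0  0  1]
  T: [-2 -2  1 -3 -1 -1 -2  0]
Row reduction gives pivot columns E,cp,t,k; rank = 4
8 vars − rank 4 = 4 Π groups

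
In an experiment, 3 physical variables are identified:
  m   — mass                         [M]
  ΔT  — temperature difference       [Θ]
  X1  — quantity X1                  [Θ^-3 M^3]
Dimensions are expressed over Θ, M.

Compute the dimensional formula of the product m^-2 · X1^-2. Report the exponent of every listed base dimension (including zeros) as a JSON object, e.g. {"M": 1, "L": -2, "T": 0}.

{"Θ": 6, "M": -8}

Exponent matrix [Θ,M] × [m,ΔT,X1]:
  Θ: [ 0  1 -3]
  M: [ 1  0  3]
  [Θ]: (-2)·0+(-2)·-3 = 6
  [M]: (-2)·1+(-2)·3 = -8
⇒ Θ^6 M^-8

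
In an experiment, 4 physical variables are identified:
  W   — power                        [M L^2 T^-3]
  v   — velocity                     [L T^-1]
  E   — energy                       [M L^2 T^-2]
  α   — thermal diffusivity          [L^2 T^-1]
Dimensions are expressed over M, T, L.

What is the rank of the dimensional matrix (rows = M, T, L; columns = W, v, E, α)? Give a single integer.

Dimensional matrix (M×T×L by W×v×E×α):
  M: [ 1  0  1  0]
  T: [-3 -1 -2 -1]
  L: [ 2  1  2  2]
RREF → pivots at {W,v,E} ⇒ r = 3

3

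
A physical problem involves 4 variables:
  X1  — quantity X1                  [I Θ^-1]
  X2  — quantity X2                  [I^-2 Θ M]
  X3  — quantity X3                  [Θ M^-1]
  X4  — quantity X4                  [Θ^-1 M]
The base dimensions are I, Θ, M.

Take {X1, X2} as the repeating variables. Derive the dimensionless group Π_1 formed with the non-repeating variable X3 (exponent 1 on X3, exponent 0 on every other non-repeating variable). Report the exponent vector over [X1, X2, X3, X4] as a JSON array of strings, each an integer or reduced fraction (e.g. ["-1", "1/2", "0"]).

Write exponents as rows I,Θ,M / cols X1,X2,X3,X4:
  I: [ 1 -2  0  0]
  Θ: [-1  1  1 -1]
  M: [ 0  1 -1  1]
Row reduction gives pivot columns X1,X2; rank = 2
Repeat: X1,X2; free: X3,X4
RREF:
  r0: [   1    0   -2    2]
  r1: [   0    1   -1    1]
  r2: [   0    0    0    0]
Fix exponent of X3 at 1, X4 at 0; solve each RREF row for its pivot's exponent:
  r0: exp(X1) + (-2)·1 = 0 ⇒ exp(X1) = 2
  r1: exp(X2) + (-1)·1 = 0 ⇒ exp(X2) = 1
Π_1 = X1^2 · X2 · X3

["2", "1", "1", "0"]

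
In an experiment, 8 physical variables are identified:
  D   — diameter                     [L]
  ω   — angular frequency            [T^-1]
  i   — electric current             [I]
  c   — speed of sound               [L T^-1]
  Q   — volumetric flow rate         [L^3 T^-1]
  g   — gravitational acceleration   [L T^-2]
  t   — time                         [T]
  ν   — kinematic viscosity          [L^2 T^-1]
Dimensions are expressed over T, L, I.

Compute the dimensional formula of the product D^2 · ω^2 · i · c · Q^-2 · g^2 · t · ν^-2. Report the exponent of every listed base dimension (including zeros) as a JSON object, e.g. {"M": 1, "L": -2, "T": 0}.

Write exponents as rows T,L,I / cols D,ω,i,c,Q,g,t,ν:
  T: [ 0 -1  0 -1 -1 -2  1 -1]
  L: [ 1  0  0  1  3  1  0  2]
  I: [ 0  0  1  0  0  0  0  0]
  [T]: (2)·0+(2)·-1+(1)·0+(1)·-1+(-2)·-1+(2)·-2+(1)·1+(-2)·-1 = -2
  [L]: (2)·1+(2)·0+(1)·0+(1)·1+(-2)·3+(2)·1+(1)·0+(-2)·2 = -5
  [I]: (2)·0+(2)·0+(1)·1+(1)·0+(-2)·0+(2)·0+(1)·0+(-2)·0 = 1
⇒ T^-2 L^-5 I

{"T": -2, "L": -5, "I": 1}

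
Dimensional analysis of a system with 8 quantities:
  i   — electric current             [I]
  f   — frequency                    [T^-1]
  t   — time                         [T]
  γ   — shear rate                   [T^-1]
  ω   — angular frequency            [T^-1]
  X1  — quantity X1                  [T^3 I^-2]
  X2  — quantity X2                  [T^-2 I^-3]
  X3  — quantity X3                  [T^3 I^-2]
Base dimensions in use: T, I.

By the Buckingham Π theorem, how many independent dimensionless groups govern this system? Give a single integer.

6

Write exponents as rows T,I / cols i,f,t,γ,ω,X1,X2,X3:
  T: [ 0 -1  1 -1 -1  3 -2  3]
  I: [ 1  0  0  0  0 -2 -3 -2]
Row reduction gives pivot columns i,f; rank = 2
Π count = n − r = 8 − 2 = 6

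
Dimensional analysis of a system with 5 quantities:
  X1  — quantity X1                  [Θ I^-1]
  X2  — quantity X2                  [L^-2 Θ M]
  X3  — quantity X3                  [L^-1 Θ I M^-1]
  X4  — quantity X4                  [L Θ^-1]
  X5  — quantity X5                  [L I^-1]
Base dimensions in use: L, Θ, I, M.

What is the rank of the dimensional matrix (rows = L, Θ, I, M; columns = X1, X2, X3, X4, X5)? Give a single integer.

3

Write exponents as rows L,Θ,I,M / cols X1,X2,X3,X4,X5:
  L: [ 0 -2 -1  1  1]
  Θ: [ 1  1  1 -1  0]
  I: [-1  0  1  0 -1]
  M: [ 0  1 -1  0  0]
Echelon form has 3 nonzero rows (pivots: X1,X2,X3)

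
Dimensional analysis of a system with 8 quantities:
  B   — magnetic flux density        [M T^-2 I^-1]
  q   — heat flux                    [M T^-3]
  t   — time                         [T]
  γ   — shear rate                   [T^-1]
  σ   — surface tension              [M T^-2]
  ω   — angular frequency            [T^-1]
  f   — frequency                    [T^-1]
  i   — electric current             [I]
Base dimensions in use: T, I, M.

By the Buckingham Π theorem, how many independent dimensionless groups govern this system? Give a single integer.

Write exponents as rows T,I,M / cols B,q,t,γ,σ,ω,f,i:
  T: [-2 -3  1 -1 -2 -1 -1  0]
  I: [-1  0  0  0  0  0  0  1]
  M: [ 1  1  0  0  1  0  0  0]
RREF → pivots at {B,q,t} ⇒ r = 3
Π count = n − r = 8 − 3 = 5

5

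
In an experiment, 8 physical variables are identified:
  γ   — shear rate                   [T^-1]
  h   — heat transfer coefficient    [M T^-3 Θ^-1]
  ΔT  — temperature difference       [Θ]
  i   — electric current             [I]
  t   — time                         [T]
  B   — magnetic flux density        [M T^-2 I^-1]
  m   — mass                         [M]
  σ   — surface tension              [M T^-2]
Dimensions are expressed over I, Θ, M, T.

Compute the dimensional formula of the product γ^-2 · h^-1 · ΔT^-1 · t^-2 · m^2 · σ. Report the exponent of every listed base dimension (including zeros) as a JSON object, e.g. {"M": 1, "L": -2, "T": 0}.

{"I": 0, "Θ": 0, "M": 2, "T": 1}

Exponent matrix [I,Θ,M,T] × [γ,h,ΔT,i,t,B,m,σ]:
  I: [ 0  0  0  1  0 -1  0  0]
  Θ: [ 0 -1  1  0  0  0  0  0]
  M: [ 0  1  0  0  0  1  1  1]
  T: [-1 -3  0  0  1 -2  0 -2]
  [I]: (-2)·0+(-1)·0+(-1)·0+(-2)·0+(2)·0+(1)·0 = 0
  [Θ]: (-2)·0+(-1)·-1+(-1)·1+(-2)·0+(2)·0+(1)·0 = 0
  [M]: (-2)·0+(-1)·1+(-1)·0+(-2)·0+(2)·1+(1)·1 = 2
  [T]: (-2)·-1+(-1)·-3+(-1)·0+(-2)·1+(2)·0+(1)·-2 = 1
⇒ M^2 T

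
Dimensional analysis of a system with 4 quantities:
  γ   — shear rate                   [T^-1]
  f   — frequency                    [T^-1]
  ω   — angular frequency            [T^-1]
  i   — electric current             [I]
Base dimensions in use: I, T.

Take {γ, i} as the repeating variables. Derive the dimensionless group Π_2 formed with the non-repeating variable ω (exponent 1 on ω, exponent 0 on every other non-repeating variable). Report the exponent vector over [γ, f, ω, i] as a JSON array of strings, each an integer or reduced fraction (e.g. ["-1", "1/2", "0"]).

["-1", "0", "1", "0"]

Dimensional matrix (I×T by γ×f×ω×i):
  I: [ 0  0  0  1]
  T: [-1 -1 -1  0]
Echelon form has 2 nonzero rows (pivots: γ,i)
Repeat: γ,i; free: f,ω
RREF:
  r0: [   1    1    1    0]
  r1: [   0    0    0    1]
Fix exponent of ω at 1, f at 0; solve each RREF row for its pivot's exponent:
  r0: exp(γ) + (1)·1 = 0 ⇒ exp(γ) = -1
  r1: exp(i) + (0)·1 = 0 ⇒ exp(i) = 0
Π_2 = γ^-1 · ω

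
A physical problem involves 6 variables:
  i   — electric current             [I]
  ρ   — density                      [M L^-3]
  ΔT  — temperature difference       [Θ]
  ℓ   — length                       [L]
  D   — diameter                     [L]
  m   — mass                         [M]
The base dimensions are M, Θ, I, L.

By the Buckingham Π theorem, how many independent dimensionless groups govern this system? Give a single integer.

Exponent matrix [M,Θ,I,L] × [i,ρ,ΔT,ℓ,D,m]:
  M: [ 0  1  0  0  0  1]
  Θ: [ 0  0  1  0  0  0]
  I: [ 1  0  0  0  0  0]
  L: [ 0 -3  0  1  1  0]
Echelon form has 4 nonzero rows (pivots: i,ρ,ΔT,ℓ)
6 vars − rank 4 = 2 Π groups

2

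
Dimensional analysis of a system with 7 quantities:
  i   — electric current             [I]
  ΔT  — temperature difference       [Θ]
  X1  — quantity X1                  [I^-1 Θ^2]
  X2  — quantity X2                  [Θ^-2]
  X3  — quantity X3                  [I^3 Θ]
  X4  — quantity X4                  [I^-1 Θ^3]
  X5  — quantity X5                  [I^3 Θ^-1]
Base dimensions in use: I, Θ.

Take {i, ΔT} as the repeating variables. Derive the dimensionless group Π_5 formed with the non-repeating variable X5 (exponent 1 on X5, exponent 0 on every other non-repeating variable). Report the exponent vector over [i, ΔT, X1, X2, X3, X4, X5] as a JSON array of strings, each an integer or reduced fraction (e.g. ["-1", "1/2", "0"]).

["-3", "1", "0", "0", "0", "0", "1"]

Dimensional matrix (I×Θ by i×ΔT×X1×X2×X3×X4×X5):
  I: [ 1  0 -1  0  3 -1  3]
  Θ: [ 0  1  2 -2  1  3 -1]
Row reduction gives pivot columns i,ΔT; rank = 2
Repeat: i,ΔT; free: X1,X2,X3,X4,X5
RREF:
  r0: [   1    0   -1    0    3   -1    3]
  r1: [   0    1    2   -2    1    3   -1]
Fix exponent of X5 at 1, X1 at 0, X2 at 0, X3 at 0, X4 at 0; solve each RREF row for its pivot's exponent:
  r0: exp(i) + (3)·1 = 0 ⇒ exp(i) = -3
  r1: exp(ΔT) + (-1)·1 = 0 ⇒ exp(ΔT) = 1
Π_5 = i^-3 · ΔT · X5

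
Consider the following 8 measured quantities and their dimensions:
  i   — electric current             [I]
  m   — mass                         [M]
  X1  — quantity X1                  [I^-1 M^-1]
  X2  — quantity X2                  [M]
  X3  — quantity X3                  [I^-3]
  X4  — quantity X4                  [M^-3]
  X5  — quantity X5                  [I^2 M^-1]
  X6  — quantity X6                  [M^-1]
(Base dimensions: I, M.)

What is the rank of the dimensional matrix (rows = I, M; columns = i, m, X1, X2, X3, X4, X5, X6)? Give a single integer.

2

Write exponents as rows I,M / cols i,m,X1,X2,X3,X4,X5,X6:
  I: [ 1  0 -1  0 -3  0  2  0]
  M: [ 0  1 -1  1  0 -3 -1 -1]
RREF → pivots at {i,m} ⇒ r = 2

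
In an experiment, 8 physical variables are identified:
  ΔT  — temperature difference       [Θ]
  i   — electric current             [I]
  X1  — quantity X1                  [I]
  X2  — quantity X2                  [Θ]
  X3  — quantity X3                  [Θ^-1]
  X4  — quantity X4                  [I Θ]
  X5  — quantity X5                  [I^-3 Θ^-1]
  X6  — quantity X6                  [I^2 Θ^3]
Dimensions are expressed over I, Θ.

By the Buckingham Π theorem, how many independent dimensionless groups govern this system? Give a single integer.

6

Write exponents as rows I,Θ / cols ΔT,i,X1,X2,X3,X4,X5,X6:
  I: [ 0  1  1  0  0  1 -3  2]
  Θ: [ 1  0  0  1 -1  1 -1  3]
Row reduction gives pivot columns ΔT,i; rank = 2
n=8, r=2 ⇒ 6 dimensionless groups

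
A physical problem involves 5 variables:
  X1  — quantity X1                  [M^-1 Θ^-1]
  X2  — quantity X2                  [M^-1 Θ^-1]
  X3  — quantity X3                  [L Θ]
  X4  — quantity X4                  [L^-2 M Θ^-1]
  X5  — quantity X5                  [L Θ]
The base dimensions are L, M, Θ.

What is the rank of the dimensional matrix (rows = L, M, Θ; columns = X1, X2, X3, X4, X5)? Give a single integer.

Dimensional matrix (L×M×Θ by X1×X2×X3×X4×X5):
  L: [ 0  0  1 -2  1]
  M: [-1 -1  0  1  0]
  Θ: [-1 -1  1 -1  1]
Row reduction gives pivot columns X1,X3; rank = 2

2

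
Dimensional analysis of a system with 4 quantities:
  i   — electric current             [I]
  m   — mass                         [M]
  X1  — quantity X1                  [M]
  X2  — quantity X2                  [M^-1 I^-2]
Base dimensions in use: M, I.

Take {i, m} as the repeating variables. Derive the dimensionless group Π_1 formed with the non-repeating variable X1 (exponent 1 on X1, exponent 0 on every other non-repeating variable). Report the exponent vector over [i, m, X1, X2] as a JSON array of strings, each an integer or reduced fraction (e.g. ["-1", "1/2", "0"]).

Exponent matrix [M,I] × [i,m,X1,X2]:
  M: [ 0  1  1 -1]
  I: [ 1  0  0 -2]
Row reduction gives pivot columns i,m; rank = 2
Repeat: i,m; free: X1,X2
RREF:
  r0: [   1    0    0   -2]
  r1: [   0    1    1   -1]
Fix exponent of X1 at 1, X2 at 0; solve each RREF row for its pivot's exponent:
  r0: exp(i) + (0)·1 = 0 ⇒ exp(i) = 0
  r1: exp(m) + (1)·1 = 0 ⇒ exp(m) = -1
Π_1 = m^-1 · X1

["0", "-1", "1", "0"]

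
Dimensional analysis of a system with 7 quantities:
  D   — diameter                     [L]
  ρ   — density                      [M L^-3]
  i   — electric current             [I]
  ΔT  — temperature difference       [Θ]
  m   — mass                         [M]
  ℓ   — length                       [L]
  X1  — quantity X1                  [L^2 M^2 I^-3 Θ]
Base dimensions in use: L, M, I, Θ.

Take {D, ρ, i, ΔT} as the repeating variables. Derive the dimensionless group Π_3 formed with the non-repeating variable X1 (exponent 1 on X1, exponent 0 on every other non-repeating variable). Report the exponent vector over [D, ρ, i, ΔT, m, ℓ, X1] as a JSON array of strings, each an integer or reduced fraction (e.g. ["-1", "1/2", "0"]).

Dimensional matrix (L×M×I×Θ by D×ρ×i×ΔT×m×ℓ×X1):
  L: [ 1 -3  0  0  0  1  2]
  M: [ 0  1  0  0  1  0  2]
  I: [ 0  0  1  0  0  0 -3]
  Θ: [ 0  0  0  1  0  0  1]
RREF → pivots at {D,ρ,i,ΔT} ⇒ r = 4
Repeat: D,ρ,i,ΔT; free: m,ℓ,X1
RREF:
  r0: [   1    0    0    0    3    1    8]
  r1: [   0    1    0    0    1    0    2]
  r2: [   0    0    1    0    0    0   -3]
  r3: [   0    0    0    1    0    0    1]
Fix exponent of X1 at 1, m at 0, ℓ at 0; solve each RREF row for its pivot's exponent:
  r0: exp(D) + (8)·1 = 0 ⇒ exp(D) = -8
  r1: exp(ρ) + (2)·1 = 0 ⇒ exp(ρ) = -2
  r2: exp(i) + (-3)·1 = 0 ⇒ exp(i) = 3
  r3: exp(ΔT) + (1)·1 = 0 ⇒ exp(ΔT) = -1
Π_3 = D^-8 · ρ^-2 · i^3 · ΔT^-1 · X1

["-8", "-2", "3", "-1", "0", "0", "1"]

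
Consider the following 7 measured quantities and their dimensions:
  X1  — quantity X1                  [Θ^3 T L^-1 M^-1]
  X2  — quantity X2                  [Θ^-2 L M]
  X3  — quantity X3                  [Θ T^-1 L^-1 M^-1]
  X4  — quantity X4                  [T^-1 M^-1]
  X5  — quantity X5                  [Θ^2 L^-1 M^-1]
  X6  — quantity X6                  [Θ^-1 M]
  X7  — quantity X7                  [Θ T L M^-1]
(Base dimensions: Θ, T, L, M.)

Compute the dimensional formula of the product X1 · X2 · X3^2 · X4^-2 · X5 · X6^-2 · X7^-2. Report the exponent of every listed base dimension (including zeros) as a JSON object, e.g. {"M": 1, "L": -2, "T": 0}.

{"Θ": 5, "T": -1, "L": -5, "M": -1}

Write exponents as rows Θ,T,L,M / cols X1,X2,X3,X4,X5,X6,X7:
  Θ: [ 3 -2  1  0  2 -1  1]
  T: [ 1  0 -1 -1  0  0  1]
  L: [-1  1 -1  0 -1  0  1]
  M: [-1  1 -1 -1 -1  1 -1]
  [Θ]: (1)·3+(1)·-2+(2)·1+(-2)·0+(1)·2+(-2)·-1+(-2)·1 = 5
  [T]: (1)·1+(1)·0+(2)·-1+(-2)·-1+(1)·0+(-2)·0+(-2)·1 = -1
  [L]: (1)·-1+(1)·1+(2)·-1+(-2)·0+(1)·-1+(-2)·0+(-2)·1 = -5
  [M]: (1)·-1+(1)·1+(2)·-1+(-2)·-1+(1)·-1+(-2)·1+(-2)·-1 = -1
⇒ Θ^5 T^-1 L^-5 M^-1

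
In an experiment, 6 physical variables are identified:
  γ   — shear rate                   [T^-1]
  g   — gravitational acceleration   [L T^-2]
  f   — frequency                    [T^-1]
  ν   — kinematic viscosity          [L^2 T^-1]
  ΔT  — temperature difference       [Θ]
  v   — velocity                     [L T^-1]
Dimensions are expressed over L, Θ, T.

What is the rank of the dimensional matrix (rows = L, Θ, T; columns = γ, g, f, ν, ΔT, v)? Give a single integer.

3

Exponent matrix [L,Θ,T] × [γ,g,f,ν,ΔT,v]:
  L: [ 0  1  0  2  0  1]
  Θ: [ 0  0  0  0  1  0]
  T: [-1 -2 -1 -1  0 -1]
Echelon form has 3 nonzero rows (pivots: γ,g,ΔT)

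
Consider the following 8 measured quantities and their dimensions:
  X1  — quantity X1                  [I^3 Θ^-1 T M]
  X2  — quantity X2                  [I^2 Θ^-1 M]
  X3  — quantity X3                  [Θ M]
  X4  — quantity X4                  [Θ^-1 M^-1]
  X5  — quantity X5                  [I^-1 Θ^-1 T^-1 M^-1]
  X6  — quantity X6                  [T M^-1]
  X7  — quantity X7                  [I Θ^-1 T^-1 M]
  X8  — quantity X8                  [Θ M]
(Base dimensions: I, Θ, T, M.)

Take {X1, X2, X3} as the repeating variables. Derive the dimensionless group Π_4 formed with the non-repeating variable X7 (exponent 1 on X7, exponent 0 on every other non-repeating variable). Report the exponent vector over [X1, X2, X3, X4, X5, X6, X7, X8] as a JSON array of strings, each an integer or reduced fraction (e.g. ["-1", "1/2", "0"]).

Exponent matrix [I,Θ,T,M] × [X1,X2,X3,X4,X5,X6,X7,X8]:
  I: [ 3  2  0  0 -1  0  1  0]
  Θ: [-1 -1  1 -1 -1  0 -1  1]
  T: [ 1  0  0  0 -1  1 -1  0]
  M: [ 1  1  1 -1 -1 -1  1  1]
Row reduction gives pivot columns X1,X2,X3; rank = 3
Pivot set = {X1,X2,X3}, free = {X4,X5,X6,X7,X8}
RREF:
  r0: [   1    0    0    0   -1    1   -1    0]
  r1: [   0    1    0    0    1 -3/2    2    0]
  r2: [   0    0    1   -1   -1 -1/2    0    1]
  r3: [   0    0    0    0    0    0    0    0]
Fix exponent of X7 at 1, X4 at 0, X5 at 0, X6 at 0, X8 at 0; solve each RREF row for its pivot's exponent:
  r0: exp(X1) + (-1)·1 = 0 ⇒ exp(X1) = 1
  r1: exp(X2) + (2)·1 = 0 ⇒ exp(X2) = -2
  r2: exp(X3) + (0)·1 = 0 ⇒ exp(X3) = 0
Π_4 = X1 · X2^-2 · X7

["1", "-2", "0", "0", "0", "0", "1", "0"]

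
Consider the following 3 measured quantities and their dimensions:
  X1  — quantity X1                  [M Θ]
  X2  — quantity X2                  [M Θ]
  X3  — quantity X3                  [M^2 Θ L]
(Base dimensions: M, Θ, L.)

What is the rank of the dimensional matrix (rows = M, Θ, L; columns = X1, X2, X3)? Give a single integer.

Dimensional matrix (M×Θ×L by X1×X2×X3):
  M: [ 1  1  2]
  Θ: [ 1  1  1]
  L: [ 0  0  1]
Row reduction gives pivot columns X1,X3; rank = 2

2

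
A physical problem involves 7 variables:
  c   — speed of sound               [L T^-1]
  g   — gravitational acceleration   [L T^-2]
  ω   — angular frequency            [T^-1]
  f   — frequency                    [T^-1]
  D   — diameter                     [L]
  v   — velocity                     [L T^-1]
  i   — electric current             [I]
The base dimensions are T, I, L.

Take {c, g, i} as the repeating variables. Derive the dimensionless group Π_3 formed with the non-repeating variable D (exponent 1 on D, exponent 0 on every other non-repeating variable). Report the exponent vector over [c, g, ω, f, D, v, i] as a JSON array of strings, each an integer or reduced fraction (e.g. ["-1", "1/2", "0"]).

["-2", "1", "0", "0", "1", "0", "0"]

Dimensional matrix (T×I×L by c×g×ω×f×D×v×i):
  T: [-1 -2 -1 -1  0 -1  0]
  I: [ 0  0  0  0  0  0  1]
  L: [ 1  1  0  0  1  1  0]
RREF → pivots at {c,g,i} ⇒ r = 3
Repeat: c,g,i; free: ω,f,D,v
RREF:
  r0: [   1    0   -1   -1    2    1    0]
  r1: [   0    1    1    1   -1    0    0]
  r2: [   0    0    0    0    0    0    1]
Fix exponent of D at 1, ω at 0, f at 0, v at 0; solve each RREF row for its pivot's exponent:
  r0: exp(c) + (2)·1 = 0 ⇒ exp(c) = -2
  r1: exp(g) + (-1)·1 = 0 ⇒ exp(g) = 1
  r2: exp(i) + (0)·1 = 0 ⇒ exp(i) = 0
Π_3 = c^-2 · g · D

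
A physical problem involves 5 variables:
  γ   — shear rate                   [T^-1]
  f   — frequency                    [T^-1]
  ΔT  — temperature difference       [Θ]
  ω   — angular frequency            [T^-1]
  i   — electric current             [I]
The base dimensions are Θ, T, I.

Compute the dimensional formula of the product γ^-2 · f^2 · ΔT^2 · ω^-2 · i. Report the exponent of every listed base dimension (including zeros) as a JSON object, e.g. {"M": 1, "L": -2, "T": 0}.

Exponent matrix [Θ,T,I] × [γ,f,ΔT,ω,i]:
  Θ: [ 0  0  1  0  0]
  T: [-1 -1  0 -1  0]
  I: [ 0  0  0  0  1]
  [Θ]: (-2)·0+(2)·0+(2)·1+(-2)·0+(1)·0 = 2
  [T]: (-2)·-1+(2)·-1+(2)·0+(-2)·-1+(1)·0 = 2
  [I]: (-2)·0+(2)·0+(2)·0+(-2)·0+(1)·1 = 1
⇒ Θ^2 T^2 I

{"Θ": 2, "T": 2, "I": 1}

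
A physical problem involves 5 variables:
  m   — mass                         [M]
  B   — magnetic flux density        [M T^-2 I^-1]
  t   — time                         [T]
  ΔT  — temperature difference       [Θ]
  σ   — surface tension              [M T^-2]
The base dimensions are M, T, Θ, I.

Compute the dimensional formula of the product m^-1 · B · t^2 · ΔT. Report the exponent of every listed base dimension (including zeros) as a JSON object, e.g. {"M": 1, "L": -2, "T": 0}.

Dimensional matrix (M×T×Θ×I by m×B×t×ΔT×σ):
  M: [ 1  1  0  0  1]
  T: [ 0 -2  1  0 -2]
  Θ: [ 0  0  0  1  0]
  I: [ 0 -1  0  0  0]
  [M]: (-1)·1+(1)·1+(2)·0+(1)·0 = 0
  [T]: (-1)·0+(1)·-2+(2)·1+(1)·0 = 0
  [Θ]: (-1)·0+(1)·0+(2)·0+(1)·1 = 1
  [I]: (-1)·0+(1)·-1+(2)·0+(1)·0 = -1
⇒ Θ I^-1

{"M": 0, "T": 0, "Θ": 1, "I": -1}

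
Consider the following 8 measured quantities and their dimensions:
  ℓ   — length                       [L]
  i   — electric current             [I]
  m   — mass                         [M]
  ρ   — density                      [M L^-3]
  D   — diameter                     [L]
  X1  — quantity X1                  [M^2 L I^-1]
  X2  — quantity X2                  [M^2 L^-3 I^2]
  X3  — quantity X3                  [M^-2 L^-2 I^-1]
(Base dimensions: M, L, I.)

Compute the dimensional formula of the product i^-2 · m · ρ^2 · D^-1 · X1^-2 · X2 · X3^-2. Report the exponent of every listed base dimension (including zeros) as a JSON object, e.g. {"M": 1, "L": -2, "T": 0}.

{"M": 5, "L": -8, "I": 4}

Exponent matrix [M,L,I] × [ℓ,i,m,ρ,D,X1,X2,X3]:
  M: [ 0  0  1  1  0  2  2 -2]
  L: [ 1  0  0 -3  1  1 -3 -2]
  I: [ 0  1  0  0  0 -1  2 -1]
  [M]: (-2)·0+(1)·1+(2)·1+(-1)·0+(-2)·2+(1)·2+(-2)·-2 = 5
  [L]: (-2)·0+(1)·0+(2)·-3+(-1)·1+(-2)·1+(1)·-3+(-2)·-2 = -8
  [I]: (-2)·1+(1)·0+(2)·0+(-1)·0+(-2)·-1+(1)·2+(-2)·-1 = 4
⇒ M^5 L^-8 I^4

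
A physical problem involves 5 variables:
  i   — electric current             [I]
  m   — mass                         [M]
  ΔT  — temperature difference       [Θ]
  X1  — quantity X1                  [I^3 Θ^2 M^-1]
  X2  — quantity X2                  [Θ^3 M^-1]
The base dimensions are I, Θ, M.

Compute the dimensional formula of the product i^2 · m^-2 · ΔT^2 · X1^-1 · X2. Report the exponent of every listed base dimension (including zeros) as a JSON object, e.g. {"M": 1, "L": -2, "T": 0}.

{"I": -1, "Θ": 3, "M": -2}

Write exponents as rows I,Θ,M / cols i,m,ΔT,X1,X2:
  I: [ 1  0  0  3  0]
  Θ: [ 0  0  1  2  3]
  M: [ 0  1  0 -1 -1]
  [I]: (2)·1+(-2)·0+(2)·0+(-1)·3+(1)·0 = -1
  [Θ]: (2)·0+(-2)·0+(2)·1+(-1)·2+(1)·3 = 3
  [M]: (2)·0+(-2)·1+(2)·0+(-1)·-1+(1)·-1 = -2
⇒ I^-1 Θ^3 M^-2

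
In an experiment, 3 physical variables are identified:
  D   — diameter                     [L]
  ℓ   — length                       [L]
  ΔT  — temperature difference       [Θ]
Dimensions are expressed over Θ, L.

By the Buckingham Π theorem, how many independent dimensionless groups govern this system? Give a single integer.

1

Dimensional matrix (Θ×L by D×ℓ×ΔT):
  Θ: [ 0  0  1]
  L: [ 1  1  0]
RREF → pivots at {D,ΔT} ⇒ r = 2
3 vars − rank 2 = 1 Π group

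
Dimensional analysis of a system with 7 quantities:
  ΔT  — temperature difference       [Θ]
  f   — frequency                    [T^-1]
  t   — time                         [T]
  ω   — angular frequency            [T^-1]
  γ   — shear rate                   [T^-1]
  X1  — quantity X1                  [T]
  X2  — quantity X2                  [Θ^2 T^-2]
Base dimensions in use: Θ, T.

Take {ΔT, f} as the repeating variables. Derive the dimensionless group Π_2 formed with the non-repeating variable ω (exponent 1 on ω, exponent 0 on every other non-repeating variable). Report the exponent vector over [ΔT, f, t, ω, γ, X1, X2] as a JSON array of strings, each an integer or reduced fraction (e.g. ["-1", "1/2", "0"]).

["0", "-1", "0", "1", "0", "0", "0"]

Exponent matrix [Θ,T] × [ΔT,f,t,ω,γ,X1,X2]:
  Θ: [ 1  0  0  0  0  0  2]
  T: [ 0 -1  1 -1 -1  1 -2]
Echelon form has 2 nonzero rows (pivots: ΔT,f)
Pivot set = {ΔT,f}, free = {t,ω,γ,X1,X2}
RREF:
  r0: [   1    0    0    0    0    0    2]
  r1: [   0    1   -1    1    1   -1    2]
Fix exponent of ω at 1, t at 0, γ at 0, X1 at 0, X2 at 0; solve each RREF row for its pivot's exponent:
  r0: exp(ΔT) + (0)·1 = 0 ⇒ exp(ΔT) = 0
  r1: exp(f) + (1)·1 = 0 ⇒ exp(f) = -1
Π_2 = f^-1 · ω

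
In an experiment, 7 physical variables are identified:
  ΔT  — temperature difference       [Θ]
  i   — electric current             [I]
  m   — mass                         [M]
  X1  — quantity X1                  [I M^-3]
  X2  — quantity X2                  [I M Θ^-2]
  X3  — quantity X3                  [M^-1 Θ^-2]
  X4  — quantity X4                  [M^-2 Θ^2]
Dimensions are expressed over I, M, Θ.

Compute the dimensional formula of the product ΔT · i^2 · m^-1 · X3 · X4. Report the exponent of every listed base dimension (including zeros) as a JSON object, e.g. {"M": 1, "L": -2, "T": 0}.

{"I": 2, "M": -4, "Θ": 1}

Dimensional matrix (I×M×Θ by ΔT×i×m×X1×X2×X3×X4):
  I: [ 0  1  0  1  1  0  0]
  M: [ 0  0  1 -3  1 -1 -2]
  Θ: [ 1  0  0  0 -2 -2  2]
  [I]: (1)·0+(2)·1+(-1)·0+(1)·0+(1)·0 = 2
  [M]: (1)·0+(2)·0+(-1)·1+(1)·-1+(1)·-2 = -4
  [Θ]: (1)·1+(2)·0+(-1)·0+(1)·-2+(1)·2 = 1
⇒ I^2 M^-4 Θ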